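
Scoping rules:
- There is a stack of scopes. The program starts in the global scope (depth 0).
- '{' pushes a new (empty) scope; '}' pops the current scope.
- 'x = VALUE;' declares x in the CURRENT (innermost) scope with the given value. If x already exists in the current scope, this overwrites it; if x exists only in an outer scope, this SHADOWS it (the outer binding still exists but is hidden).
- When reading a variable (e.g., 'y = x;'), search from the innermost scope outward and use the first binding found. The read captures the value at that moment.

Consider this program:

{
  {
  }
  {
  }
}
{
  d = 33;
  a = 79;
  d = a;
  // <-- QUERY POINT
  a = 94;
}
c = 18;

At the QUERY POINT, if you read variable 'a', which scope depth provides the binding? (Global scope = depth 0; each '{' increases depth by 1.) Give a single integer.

Step 1: enter scope (depth=1)
Step 2: enter scope (depth=2)
Step 3: exit scope (depth=1)
Step 4: enter scope (depth=2)
Step 5: exit scope (depth=1)
Step 6: exit scope (depth=0)
Step 7: enter scope (depth=1)
Step 8: declare d=33 at depth 1
Step 9: declare a=79 at depth 1
Step 10: declare d=(read a)=79 at depth 1
Visible at query point: a=79 d=79

Answer: 1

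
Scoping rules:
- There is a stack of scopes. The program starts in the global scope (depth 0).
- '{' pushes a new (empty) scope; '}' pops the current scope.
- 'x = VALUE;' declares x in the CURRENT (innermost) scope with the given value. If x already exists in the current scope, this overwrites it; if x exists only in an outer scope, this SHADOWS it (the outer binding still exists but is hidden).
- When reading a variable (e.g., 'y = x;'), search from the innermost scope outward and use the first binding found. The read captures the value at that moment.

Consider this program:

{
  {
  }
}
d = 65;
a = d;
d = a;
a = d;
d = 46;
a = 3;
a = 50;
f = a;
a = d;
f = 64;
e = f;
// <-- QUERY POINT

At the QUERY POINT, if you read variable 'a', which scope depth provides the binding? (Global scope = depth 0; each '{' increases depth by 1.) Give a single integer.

Answer: 0

Derivation:
Step 1: enter scope (depth=1)
Step 2: enter scope (depth=2)
Step 3: exit scope (depth=1)
Step 4: exit scope (depth=0)
Step 5: declare d=65 at depth 0
Step 6: declare a=(read d)=65 at depth 0
Step 7: declare d=(read a)=65 at depth 0
Step 8: declare a=(read d)=65 at depth 0
Step 9: declare d=46 at depth 0
Step 10: declare a=3 at depth 0
Step 11: declare a=50 at depth 0
Step 12: declare f=(read a)=50 at depth 0
Step 13: declare a=(read d)=46 at depth 0
Step 14: declare f=64 at depth 0
Step 15: declare e=(read f)=64 at depth 0
Visible at query point: a=46 d=46 e=64 f=64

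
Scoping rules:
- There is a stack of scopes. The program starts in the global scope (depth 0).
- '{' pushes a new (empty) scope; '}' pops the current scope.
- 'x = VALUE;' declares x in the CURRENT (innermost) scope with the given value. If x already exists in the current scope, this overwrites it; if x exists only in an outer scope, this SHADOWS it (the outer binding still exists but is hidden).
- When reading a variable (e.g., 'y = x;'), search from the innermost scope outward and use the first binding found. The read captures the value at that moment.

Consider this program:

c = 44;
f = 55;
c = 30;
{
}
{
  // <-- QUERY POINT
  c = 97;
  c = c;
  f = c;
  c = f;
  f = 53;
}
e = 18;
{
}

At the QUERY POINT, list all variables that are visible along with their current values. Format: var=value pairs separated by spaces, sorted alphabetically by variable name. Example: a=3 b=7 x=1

Step 1: declare c=44 at depth 0
Step 2: declare f=55 at depth 0
Step 3: declare c=30 at depth 0
Step 4: enter scope (depth=1)
Step 5: exit scope (depth=0)
Step 6: enter scope (depth=1)
Visible at query point: c=30 f=55

Answer: c=30 f=55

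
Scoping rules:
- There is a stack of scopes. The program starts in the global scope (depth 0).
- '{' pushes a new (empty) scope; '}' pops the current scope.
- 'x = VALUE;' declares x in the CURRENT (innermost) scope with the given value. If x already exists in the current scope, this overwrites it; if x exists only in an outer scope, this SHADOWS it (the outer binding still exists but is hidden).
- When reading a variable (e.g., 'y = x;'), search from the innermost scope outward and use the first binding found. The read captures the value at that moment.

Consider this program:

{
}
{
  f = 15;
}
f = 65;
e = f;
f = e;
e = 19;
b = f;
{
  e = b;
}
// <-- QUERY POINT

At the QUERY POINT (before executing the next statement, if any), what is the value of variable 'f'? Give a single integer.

Answer: 65

Derivation:
Step 1: enter scope (depth=1)
Step 2: exit scope (depth=0)
Step 3: enter scope (depth=1)
Step 4: declare f=15 at depth 1
Step 5: exit scope (depth=0)
Step 6: declare f=65 at depth 0
Step 7: declare e=(read f)=65 at depth 0
Step 8: declare f=(read e)=65 at depth 0
Step 9: declare e=19 at depth 0
Step 10: declare b=(read f)=65 at depth 0
Step 11: enter scope (depth=1)
Step 12: declare e=(read b)=65 at depth 1
Step 13: exit scope (depth=0)
Visible at query point: b=65 e=19 f=65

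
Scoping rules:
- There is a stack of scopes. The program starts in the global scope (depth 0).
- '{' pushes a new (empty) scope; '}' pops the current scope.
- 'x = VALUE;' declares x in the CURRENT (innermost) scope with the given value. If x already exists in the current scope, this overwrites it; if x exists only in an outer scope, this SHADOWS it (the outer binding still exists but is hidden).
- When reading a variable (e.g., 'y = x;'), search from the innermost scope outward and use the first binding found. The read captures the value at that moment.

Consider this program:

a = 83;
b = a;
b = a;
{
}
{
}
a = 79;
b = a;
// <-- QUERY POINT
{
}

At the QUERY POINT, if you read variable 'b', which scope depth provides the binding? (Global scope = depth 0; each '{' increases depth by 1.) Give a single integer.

Step 1: declare a=83 at depth 0
Step 2: declare b=(read a)=83 at depth 0
Step 3: declare b=(read a)=83 at depth 0
Step 4: enter scope (depth=1)
Step 5: exit scope (depth=0)
Step 6: enter scope (depth=1)
Step 7: exit scope (depth=0)
Step 8: declare a=79 at depth 0
Step 9: declare b=(read a)=79 at depth 0
Visible at query point: a=79 b=79

Answer: 0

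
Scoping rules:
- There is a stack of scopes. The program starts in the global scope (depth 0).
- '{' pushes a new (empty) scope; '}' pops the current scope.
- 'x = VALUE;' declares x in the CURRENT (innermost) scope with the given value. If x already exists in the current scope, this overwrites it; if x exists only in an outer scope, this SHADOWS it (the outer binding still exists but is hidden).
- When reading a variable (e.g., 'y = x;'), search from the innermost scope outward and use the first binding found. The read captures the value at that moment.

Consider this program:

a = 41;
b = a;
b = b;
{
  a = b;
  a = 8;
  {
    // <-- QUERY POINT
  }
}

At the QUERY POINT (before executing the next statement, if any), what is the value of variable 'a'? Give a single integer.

Step 1: declare a=41 at depth 0
Step 2: declare b=(read a)=41 at depth 0
Step 3: declare b=(read b)=41 at depth 0
Step 4: enter scope (depth=1)
Step 5: declare a=(read b)=41 at depth 1
Step 6: declare a=8 at depth 1
Step 7: enter scope (depth=2)
Visible at query point: a=8 b=41

Answer: 8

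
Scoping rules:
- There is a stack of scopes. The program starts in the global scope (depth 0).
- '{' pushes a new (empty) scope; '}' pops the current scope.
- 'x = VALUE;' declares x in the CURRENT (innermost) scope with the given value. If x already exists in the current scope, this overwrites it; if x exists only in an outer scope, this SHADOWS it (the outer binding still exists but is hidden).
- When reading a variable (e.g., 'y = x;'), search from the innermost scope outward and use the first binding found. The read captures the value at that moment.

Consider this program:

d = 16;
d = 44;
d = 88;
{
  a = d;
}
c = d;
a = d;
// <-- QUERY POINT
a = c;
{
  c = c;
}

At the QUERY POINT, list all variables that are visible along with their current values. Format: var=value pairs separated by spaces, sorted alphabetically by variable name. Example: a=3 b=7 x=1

Answer: a=88 c=88 d=88

Derivation:
Step 1: declare d=16 at depth 0
Step 2: declare d=44 at depth 0
Step 3: declare d=88 at depth 0
Step 4: enter scope (depth=1)
Step 5: declare a=(read d)=88 at depth 1
Step 6: exit scope (depth=0)
Step 7: declare c=(read d)=88 at depth 0
Step 8: declare a=(read d)=88 at depth 0
Visible at query point: a=88 c=88 d=88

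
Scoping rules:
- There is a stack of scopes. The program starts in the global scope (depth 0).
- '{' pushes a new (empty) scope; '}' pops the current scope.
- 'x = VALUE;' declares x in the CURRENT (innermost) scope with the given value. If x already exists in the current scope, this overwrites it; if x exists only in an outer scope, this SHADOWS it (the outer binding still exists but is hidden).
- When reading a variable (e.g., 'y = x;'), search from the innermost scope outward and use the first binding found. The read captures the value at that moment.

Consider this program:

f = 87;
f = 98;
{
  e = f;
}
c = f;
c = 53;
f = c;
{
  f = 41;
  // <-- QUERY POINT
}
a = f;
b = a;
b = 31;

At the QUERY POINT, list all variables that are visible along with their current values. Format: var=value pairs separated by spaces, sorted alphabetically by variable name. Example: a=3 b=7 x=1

Answer: c=53 f=41

Derivation:
Step 1: declare f=87 at depth 0
Step 2: declare f=98 at depth 0
Step 3: enter scope (depth=1)
Step 4: declare e=(read f)=98 at depth 1
Step 5: exit scope (depth=0)
Step 6: declare c=(read f)=98 at depth 0
Step 7: declare c=53 at depth 0
Step 8: declare f=(read c)=53 at depth 0
Step 9: enter scope (depth=1)
Step 10: declare f=41 at depth 1
Visible at query point: c=53 f=41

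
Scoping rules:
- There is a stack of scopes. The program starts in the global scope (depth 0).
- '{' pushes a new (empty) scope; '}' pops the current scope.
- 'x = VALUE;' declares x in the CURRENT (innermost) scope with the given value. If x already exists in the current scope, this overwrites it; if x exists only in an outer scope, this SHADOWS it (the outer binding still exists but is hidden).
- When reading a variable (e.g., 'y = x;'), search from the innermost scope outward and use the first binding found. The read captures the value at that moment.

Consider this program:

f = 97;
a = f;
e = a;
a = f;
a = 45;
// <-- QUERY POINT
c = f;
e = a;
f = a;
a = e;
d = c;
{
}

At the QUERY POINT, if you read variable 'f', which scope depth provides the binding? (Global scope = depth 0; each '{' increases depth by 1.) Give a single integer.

Step 1: declare f=97 at depth 0
Step 2: declare a=(read f)=97 at depth 0
Step 3: declare e=(read a)=97 at depth 0
Step 4: declare a=(read f)=97 at depth 0
Step 5: declare a=45 at depth 0
Visible at query point: a=45 e=97 f=97

Answer: 0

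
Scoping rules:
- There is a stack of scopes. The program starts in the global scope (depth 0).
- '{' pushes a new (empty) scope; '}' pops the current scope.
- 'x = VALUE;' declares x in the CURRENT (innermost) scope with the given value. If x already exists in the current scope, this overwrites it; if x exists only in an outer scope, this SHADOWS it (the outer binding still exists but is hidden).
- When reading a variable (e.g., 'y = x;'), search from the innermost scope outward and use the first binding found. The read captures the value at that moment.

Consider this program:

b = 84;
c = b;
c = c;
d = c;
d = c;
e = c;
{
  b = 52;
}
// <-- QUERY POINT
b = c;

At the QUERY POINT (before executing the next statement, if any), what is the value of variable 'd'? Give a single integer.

Answer: 84

Derivation:
Step 1: declare b=84 at depth 0
Step 2: declare c=(read b)=84 at depth 0
Step 3: declare c=(read c)=84 at depth 0
Step 4: declare d=(read c)=84 at depth 0
Step 5: declare d=(read c)=84 at depth 0
Step 6: declare e=(read c)=84 at depth 0
Step 7: enter scope (depth=1)
Step 8: declare b=52 at depth 1
Step 9: exit scope (depth=0)
Visible at query point: b=84 c=84 d=84 e=84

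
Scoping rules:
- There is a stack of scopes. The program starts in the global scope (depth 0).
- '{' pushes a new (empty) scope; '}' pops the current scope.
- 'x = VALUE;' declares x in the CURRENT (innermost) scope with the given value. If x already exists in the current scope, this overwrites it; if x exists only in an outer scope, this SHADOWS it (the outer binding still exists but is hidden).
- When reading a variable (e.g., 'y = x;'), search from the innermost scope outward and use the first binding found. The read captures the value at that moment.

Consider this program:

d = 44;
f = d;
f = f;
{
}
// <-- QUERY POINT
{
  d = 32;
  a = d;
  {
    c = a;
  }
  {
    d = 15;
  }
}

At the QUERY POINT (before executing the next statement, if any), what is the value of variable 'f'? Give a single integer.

Answer: 44

Derivation:
Step 1: declare d=44 at depth 0
Step 2: declare f=(read d)=44 at depth 0
Step 3: declare f=(read f)=44 at depth 0
Step 4: enter scope (depth=1)
Step 5: exit scope (depth=0)
Visible at query point: d=44 f=44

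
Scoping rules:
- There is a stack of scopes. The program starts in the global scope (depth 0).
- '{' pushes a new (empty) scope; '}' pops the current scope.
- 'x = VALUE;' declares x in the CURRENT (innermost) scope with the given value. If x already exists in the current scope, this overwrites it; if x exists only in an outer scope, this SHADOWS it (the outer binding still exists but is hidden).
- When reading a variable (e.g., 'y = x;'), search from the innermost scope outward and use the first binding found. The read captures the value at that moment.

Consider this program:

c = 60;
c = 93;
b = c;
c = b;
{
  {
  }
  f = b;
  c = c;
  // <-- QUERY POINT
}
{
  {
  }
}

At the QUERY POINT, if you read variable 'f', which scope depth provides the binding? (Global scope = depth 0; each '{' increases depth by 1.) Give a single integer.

Step 1: declare c=60 at depth 0
Step 2: declare c=93 at depth 0
Step 3: declare b=(read c)=93 at depth 0
Step 4: declare c=(read b)=93 at depth 0
Step 5: enter scope (depth=1)
Step 6: enter scope (depth=2)
Step 7: exit scope (depth=1)
Step 8: declare f=(read b)=93 at depth 1
Step 9: declare c=(read c)=93 at depth 1
Visible at query point: b=93 c=93 f=93

Answer: 1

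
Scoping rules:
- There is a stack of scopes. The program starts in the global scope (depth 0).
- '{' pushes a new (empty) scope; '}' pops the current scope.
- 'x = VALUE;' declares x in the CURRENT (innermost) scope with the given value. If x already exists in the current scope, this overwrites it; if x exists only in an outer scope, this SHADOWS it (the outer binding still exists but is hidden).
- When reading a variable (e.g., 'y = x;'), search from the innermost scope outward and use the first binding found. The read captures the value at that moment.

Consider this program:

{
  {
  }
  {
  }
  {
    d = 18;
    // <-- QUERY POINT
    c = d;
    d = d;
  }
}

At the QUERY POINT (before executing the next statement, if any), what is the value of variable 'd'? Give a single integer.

Answer: 18

Derivation:
Step 1: enter scope (depth=1)
Step 2: enter scope (depth=2)
Step 3: exit scope (depth=1)
Step 4: enter scope (depth=2)
Step 5: exit scope (depth=1)
Step 6: enter scope (depth=2)
Step 7: declare d=18 at depth 2
Visible at query point: d=18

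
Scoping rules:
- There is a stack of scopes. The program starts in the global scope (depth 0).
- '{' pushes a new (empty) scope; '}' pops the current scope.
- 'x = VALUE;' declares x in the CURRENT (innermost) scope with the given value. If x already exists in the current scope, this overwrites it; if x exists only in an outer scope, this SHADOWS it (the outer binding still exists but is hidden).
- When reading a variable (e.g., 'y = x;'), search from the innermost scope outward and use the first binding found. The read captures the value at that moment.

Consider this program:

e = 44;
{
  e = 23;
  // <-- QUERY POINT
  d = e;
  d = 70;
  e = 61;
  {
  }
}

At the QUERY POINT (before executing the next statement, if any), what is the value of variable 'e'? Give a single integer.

Step 1: declare e=44 at depth 0
Step 2: enter scope (depth=1)
Step 3: declare e=23 at depth 1
Visible at query point: e=23

Answer: 23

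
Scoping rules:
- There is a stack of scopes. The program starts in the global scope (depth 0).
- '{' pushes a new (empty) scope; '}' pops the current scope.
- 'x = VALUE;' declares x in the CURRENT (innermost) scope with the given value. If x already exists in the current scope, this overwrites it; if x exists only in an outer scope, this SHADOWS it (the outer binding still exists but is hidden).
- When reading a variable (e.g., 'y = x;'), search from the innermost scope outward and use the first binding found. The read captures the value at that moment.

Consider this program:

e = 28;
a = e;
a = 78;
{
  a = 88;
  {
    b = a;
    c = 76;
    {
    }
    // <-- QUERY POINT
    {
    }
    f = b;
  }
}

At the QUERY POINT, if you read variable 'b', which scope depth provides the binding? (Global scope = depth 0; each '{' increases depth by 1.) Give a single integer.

Step 1: declare e=28 at depth 0
Step 2: declare a=(read e)=28 at depth 0
Step 3: declare a=78 at depth 0
Step 4: enter scope (depth=1)
Step 5: declare a=88 at depth 1
Step 6: enter scope (depth=2)
Step 7: declare b=(read a)=88 at depth 2
Step 8: declare c=76 at depth 2
Step 9: enter scope (depth=3)
Step 10: exit scope (depth=2)
Visible at query point: a=88 b=88 c=76 e=28

Answer: 2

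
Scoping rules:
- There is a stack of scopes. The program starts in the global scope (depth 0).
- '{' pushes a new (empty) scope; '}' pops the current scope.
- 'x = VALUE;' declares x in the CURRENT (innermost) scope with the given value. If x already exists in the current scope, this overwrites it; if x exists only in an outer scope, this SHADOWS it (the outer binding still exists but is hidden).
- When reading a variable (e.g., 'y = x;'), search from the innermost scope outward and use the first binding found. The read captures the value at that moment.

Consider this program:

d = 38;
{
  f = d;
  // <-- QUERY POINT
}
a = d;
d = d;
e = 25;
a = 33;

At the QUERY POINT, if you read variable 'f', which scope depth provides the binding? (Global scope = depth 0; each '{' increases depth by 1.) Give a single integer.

Answer: 1

Derivation:
Step 1: declare d=38 at depth 0
Step 2: enter scope (depth=1)
Step 3: declare f=(read d)=38 at depth 1
Visible at query point: d=38 f=38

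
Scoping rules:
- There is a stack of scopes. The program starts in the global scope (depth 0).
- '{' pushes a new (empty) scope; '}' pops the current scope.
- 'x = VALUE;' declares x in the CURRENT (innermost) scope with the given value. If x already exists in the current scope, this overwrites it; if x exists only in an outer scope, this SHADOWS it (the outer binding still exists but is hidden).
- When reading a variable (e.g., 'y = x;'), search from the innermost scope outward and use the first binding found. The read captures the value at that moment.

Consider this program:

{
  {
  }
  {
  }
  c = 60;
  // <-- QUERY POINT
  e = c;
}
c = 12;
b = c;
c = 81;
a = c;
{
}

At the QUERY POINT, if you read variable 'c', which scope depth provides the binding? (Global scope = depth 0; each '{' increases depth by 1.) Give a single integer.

Answer: 1

Derivation:
Step 1: enter scope (depth=1)
Step 2: enter scope (depth=2)
Step 3: exit scope (depth=1)
Step 4: enter scope (depth=2)
Step 5: exit scope (depth=1)
Step 6: declare c=60 at depth 1
Visible at query point: c=60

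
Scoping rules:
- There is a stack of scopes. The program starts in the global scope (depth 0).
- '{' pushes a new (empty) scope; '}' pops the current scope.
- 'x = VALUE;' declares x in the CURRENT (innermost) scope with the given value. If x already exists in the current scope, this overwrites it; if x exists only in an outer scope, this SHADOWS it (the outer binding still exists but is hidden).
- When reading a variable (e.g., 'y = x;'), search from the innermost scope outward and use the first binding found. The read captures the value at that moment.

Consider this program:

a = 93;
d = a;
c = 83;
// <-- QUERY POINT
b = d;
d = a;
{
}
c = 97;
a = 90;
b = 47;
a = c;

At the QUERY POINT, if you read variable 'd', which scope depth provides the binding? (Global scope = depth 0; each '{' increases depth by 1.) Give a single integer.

Step 1: declare a=93 at depth 0
Step 2: declare d=(read a)=93 at depth 0
Step 3: declare c=83 at depth 0
Visible at query point: a=93 c=83 d=93

Answer: 0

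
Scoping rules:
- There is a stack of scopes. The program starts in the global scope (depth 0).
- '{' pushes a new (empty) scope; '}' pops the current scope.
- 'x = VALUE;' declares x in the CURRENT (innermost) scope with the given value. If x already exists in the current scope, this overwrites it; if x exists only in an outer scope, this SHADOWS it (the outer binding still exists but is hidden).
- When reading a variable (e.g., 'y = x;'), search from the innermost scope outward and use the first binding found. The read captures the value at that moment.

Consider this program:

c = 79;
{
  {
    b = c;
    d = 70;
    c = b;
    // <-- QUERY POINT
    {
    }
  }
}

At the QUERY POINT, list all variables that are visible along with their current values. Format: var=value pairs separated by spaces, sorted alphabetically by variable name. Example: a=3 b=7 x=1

Step 1: declare c=79 at depth 0
Step 2: enter scope (depth=1)
Step 3: enter scope (depth=2)
Step 4: declare b=(read c)=79 at depth 2
Step 5: declare d=70 at depth 2
Step 6: declare c=(read b)=79 at depth 2
Visible at query point: b=79 c=79 d=70

Answer: b=79 c=79 d=70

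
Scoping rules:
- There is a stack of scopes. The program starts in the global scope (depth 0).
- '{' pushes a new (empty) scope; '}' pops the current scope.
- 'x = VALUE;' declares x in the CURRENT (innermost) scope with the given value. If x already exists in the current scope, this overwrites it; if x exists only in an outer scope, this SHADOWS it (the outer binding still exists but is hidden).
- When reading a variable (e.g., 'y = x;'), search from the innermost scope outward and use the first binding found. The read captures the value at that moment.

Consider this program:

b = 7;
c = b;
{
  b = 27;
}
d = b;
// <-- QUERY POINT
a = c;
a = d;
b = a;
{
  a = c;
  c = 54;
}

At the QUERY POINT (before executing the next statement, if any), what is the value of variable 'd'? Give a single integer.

Step 1: declare b=7 at depth 0
Step 2: declare c=(read b)=7 at depth 0
Step 3: enter scope (depth=1)
Step 4: declare b=27 at depth 1
Step 5: exit scope (depth=0)
Step 6: declare d=(read b)=7 at depth 0
Visible at query point: b=7 c=7 d=7

Answer: 7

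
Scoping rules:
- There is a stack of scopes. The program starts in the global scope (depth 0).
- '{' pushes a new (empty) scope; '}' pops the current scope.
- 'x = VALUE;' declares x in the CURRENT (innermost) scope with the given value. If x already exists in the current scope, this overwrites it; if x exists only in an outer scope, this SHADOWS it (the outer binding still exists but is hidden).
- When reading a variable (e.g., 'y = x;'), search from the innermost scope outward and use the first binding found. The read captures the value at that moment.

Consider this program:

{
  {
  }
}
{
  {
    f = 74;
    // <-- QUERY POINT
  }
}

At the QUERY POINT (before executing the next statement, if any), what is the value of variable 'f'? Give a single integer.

Answer: 74

Derivation:
Step 1: enter scope (depth=1)
Step 2: enter scope (depth=2)
Step 3: exit scope (depth=1)
Step 4: exit scope (depth=0)
Step 5: enter scope (depth=1)
Step 6: enter scope (depth=2)
Step 7: declare f=74 at depth 2
Visible at query point: f=74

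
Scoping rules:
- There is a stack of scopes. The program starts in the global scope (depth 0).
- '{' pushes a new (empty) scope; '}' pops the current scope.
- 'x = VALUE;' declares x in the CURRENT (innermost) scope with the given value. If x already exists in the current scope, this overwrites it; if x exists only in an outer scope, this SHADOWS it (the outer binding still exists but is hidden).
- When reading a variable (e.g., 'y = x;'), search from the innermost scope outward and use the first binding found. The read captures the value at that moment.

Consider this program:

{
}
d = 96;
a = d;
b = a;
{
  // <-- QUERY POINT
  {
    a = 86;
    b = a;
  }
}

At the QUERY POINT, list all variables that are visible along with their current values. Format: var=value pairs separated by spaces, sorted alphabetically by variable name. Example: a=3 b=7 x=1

Answer: a=96 b=96 d=96

Derivation:
Step 1: enter scope (depth=1)
Step 2: exit scope (depth=0)
Step 3: declare d=96 at depth 0
Step 4: declare a=(read d)=96 at depth 0
Step 5: declare b=(read a)=96 at depth 0
Step 6: enter scope (depth=1)
Visible at query point: a=96 b=96 d=96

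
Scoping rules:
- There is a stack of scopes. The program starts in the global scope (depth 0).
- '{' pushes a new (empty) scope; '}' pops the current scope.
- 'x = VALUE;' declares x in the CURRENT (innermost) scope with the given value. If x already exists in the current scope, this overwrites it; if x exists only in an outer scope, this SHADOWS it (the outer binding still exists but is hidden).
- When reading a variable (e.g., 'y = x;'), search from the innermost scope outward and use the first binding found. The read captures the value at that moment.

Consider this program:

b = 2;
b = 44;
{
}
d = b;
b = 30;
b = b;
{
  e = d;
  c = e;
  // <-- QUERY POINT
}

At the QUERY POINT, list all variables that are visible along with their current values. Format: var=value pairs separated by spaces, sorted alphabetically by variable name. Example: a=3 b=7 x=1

Step 1: declare b=2 at depth 0
Step 2: declare b=44 at depth 0
Step 3: enter scope (depth=1)
Step 4: exit scope (depth=0)
Step 5: declare d=(read b)=44 at depth 0
Step 6: declare b=30 at depth 0
Step 7: declare b=(read b)=30 at depth 0
Step 8: enter scope (depth=1)
Step 9: declare e=(read d)=44 at depth 1
Step 10: declare c=(read e)=44 at depth 1
Visible at query point: b=30 c=44 d=44 e=44

Answer: b=30 c=44 d=44 e=44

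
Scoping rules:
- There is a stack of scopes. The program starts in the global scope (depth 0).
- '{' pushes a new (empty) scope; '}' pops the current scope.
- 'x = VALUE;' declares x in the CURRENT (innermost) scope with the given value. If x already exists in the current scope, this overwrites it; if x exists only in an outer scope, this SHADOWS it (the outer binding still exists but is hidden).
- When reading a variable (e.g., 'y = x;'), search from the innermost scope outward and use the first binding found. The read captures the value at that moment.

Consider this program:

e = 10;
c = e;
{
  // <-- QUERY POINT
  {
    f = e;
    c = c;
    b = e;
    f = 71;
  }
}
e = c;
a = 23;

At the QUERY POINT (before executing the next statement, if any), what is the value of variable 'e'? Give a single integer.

Answer: 10

Derivation:
Step 1: declare e=10 at depth 0
Step 2: declare c=(read e)=10 at depth 0
Step 3: enter scope (depth=1)
Visible at query point: c=10 e=10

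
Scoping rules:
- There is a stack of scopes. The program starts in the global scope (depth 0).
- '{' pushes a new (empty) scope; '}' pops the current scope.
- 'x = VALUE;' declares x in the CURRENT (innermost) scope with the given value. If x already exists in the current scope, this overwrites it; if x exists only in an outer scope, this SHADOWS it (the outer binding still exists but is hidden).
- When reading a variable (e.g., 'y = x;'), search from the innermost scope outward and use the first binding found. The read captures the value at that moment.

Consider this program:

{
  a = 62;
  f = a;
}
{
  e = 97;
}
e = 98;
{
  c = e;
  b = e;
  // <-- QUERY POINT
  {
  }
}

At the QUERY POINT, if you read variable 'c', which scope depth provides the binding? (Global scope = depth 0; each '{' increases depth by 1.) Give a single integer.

Step 1: enter scope (depth=1)
Step 2: declare a=62 at depth 1
Step 3: declare f=(read a)=62 at depth 1
Step 4: exit scope (depth=0)
Step 5: enter scope (depth=1)
Step 6: declare e=97 at depth 1
Step 7: exit scope (depth=0)
Step 8: declare e=98 at depth 0
Step 9: enter scope (depth=1)
Step 10: declare c=(read e)=98 at depth 1
Step 11: declare b=(read e)=98 at depth 1
Visible at query point: b=98 c=98 e=98

Answer: 1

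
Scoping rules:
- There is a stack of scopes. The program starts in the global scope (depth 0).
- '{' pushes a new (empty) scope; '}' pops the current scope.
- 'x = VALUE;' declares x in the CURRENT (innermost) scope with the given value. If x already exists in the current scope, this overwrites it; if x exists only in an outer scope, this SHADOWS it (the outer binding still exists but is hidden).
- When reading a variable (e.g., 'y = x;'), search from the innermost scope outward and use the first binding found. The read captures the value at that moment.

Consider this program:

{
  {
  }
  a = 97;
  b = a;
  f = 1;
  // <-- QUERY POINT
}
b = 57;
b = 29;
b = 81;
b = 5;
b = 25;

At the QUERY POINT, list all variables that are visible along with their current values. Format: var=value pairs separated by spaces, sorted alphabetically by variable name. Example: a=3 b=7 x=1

Step 1: enter scope (depth=1)
Step 2: enter scope (depth=2)
Step 3: exit scope (depth=1)
Step 4: declare a=97 at depth 1
Step 5: declare b=(read a)=97 at depth 1
Step 6: declare f=1 at depth 1
Visible at query point: a=97 b=97 f=1

Answer: a=97 b=97 f=1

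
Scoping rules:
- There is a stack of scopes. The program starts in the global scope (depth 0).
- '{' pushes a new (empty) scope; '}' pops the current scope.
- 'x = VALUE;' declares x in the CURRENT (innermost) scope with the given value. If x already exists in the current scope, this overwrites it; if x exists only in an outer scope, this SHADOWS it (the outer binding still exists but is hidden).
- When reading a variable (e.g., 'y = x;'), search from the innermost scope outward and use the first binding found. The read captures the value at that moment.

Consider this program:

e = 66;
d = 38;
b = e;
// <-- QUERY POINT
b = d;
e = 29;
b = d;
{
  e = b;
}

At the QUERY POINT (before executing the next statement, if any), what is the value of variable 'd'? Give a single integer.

Answer: 38

Derivation:
Step 1: declare e=66 at depth 0
Step 2: declare d=38 at depth 0
Step 3: declare b=(read e)=66 at depth 0
Visible at query point: b=66 d=38 e=66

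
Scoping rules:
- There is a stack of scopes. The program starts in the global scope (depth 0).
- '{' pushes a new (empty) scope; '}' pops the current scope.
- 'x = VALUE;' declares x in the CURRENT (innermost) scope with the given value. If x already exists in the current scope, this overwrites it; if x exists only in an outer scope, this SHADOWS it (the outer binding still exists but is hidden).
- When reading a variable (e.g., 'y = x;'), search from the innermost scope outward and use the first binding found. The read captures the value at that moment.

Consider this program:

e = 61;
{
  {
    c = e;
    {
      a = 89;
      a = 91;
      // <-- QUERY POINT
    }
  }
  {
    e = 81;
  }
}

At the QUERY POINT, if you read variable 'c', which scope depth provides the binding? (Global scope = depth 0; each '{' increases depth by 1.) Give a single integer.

Answer: 2

Derivation:
Step 1: declare e=61 at depth 0
Step 2: enter scope (depth=1)
Step 3: enter scope (depth=2)
Step 4: declare c=(read e)=61 at depth 2
Step 5: enter scope (depth=3)
Step 6: declare a=89 at depth 3
Step 7: declare a=91 at depth 3
Visible at query point: a=91 c=61 e=61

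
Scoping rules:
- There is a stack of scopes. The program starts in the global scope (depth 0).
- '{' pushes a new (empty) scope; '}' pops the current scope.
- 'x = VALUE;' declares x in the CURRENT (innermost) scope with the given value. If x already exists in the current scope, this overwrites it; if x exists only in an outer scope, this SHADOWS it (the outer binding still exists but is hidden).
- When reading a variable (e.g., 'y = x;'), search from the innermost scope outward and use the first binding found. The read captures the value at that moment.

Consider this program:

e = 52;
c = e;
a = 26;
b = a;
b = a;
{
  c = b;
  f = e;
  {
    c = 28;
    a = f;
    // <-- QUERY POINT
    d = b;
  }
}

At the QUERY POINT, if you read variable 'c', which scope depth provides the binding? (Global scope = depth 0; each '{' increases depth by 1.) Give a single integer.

Step 1: declare e=52 at depth 0
Step 2: declare c=(read e)=52 at depth 0
Step 3: declare a=26 at depth 0
Step 4: declare b=(read a)=26 at depth 0
Step 5: declare b=(read a)=26 at depth 0
Step 6: enter scope (depth=1)
Step 7: declare c=(read b)=26 at depth 1
Step 8: declare f=(read e)=52 at depth 1
Step 9: enter scope (depth=2)
Step 10: declare c=28 at depth 2
Step 11: declare a=(read f)=52 at depth 2
Visible at query point: a=52 b=26 c=28 e=52 f=52

Answer: 2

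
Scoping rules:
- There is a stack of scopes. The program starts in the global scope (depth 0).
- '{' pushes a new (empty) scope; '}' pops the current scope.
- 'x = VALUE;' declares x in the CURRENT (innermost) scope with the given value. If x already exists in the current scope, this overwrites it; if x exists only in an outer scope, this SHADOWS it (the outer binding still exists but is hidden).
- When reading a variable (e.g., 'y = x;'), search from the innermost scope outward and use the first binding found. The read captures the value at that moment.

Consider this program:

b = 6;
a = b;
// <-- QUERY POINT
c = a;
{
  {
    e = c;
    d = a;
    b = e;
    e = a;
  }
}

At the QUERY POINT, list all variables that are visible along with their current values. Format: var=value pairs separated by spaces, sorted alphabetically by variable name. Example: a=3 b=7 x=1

Answer: a=6 b=6

Derivation:
Step 1: declare b=6 at depth 0
Step 2: declare a=(read b)=6 at depth 0
Visible at query point: a=6 b=6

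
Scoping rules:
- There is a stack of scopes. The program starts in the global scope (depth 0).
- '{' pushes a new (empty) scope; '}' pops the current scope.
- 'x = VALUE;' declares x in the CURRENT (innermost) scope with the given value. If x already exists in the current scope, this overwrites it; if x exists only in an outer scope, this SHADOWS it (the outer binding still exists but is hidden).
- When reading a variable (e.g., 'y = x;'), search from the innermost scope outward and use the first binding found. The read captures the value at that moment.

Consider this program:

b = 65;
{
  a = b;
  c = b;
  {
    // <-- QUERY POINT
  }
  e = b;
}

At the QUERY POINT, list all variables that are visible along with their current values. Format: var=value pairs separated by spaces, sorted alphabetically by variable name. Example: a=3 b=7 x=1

Step 1: declare b=65 at depth 0
Step 2: enter scope (depth=1)
Step 3: declare a=(read b)=65 at depth 1
Step 4: declare c=(read b)=65 at depth 1
Step 5: enter scope (depth=2)
Visible at query point: a=65 b=65 c=65

Answer: a=65 b=65 c=65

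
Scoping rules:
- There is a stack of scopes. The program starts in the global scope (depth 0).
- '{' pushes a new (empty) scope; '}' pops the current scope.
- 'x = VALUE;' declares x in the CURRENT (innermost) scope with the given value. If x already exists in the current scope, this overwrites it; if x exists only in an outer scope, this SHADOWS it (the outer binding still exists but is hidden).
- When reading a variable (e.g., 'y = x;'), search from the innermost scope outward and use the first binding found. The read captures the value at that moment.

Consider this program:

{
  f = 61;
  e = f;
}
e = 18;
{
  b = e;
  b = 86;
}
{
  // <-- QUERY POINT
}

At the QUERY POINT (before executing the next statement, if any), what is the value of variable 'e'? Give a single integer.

Answer: 18

Derivation:
Step 1: enter scope (depth=1)
Step 2: declare f=61 at depth 1
Step 3: declare e=(read f)=61 at depth 1
Step 4: exit scope (depth=0)
Step 5: declare e=18 at depth 0
Step 6: enter scope (depth=1)
Step 7: declare b=(read e)=18 at depth 1
Step 8: declare b=86 at depth 1
Step 9: exit scope (depth=0)
Step 10: enter scope (depth=1)
Visible at query point: e=18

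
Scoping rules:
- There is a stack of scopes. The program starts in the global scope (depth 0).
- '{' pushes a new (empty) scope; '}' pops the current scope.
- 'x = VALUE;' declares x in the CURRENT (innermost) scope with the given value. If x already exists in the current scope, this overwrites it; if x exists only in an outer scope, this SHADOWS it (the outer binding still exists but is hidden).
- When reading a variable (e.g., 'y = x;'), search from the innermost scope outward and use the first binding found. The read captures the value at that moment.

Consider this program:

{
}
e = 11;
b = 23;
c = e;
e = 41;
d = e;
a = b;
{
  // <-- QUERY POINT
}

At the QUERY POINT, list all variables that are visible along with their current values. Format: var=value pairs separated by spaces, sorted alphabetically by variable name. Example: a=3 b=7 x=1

Answer: a=23 b=23 c=11 d=41 e=41

Derivation:
Step 1: enter scope (depth=1)
Step 2: exit scope (depth=0)
Step 3: declare e=11 at depth 0
Step 4: declare b=23 at depth 0
Step 5: declare c=(read e)=11 at depth 0
Step 6: declare e=41 at depth 0
Step 7: declare d=(read e)=41 at depth 0
Step 8: declare a=(read b)=23 at depth 0
Step 9: enter scope (depth=1)
Visible at query point: a=23 b=23 c=11 d=41 e=41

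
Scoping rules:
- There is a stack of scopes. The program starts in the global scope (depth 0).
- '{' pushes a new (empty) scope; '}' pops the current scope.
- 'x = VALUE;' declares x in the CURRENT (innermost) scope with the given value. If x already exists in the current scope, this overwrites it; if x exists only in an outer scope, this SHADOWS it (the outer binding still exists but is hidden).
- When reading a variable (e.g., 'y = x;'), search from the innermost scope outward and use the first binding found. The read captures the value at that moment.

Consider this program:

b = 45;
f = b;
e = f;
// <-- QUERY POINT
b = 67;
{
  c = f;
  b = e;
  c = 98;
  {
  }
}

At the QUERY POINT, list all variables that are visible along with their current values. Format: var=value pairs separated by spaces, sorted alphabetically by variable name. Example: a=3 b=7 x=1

Step 1: declare b=45 at depth 0
Step 2: declare f=(read b)=45 at depth 0
Step 3: declare e=(read f)=45 at depth 0
Visible at query point: b=45 e=45 f=45

Answer: b=45 e=45 f=45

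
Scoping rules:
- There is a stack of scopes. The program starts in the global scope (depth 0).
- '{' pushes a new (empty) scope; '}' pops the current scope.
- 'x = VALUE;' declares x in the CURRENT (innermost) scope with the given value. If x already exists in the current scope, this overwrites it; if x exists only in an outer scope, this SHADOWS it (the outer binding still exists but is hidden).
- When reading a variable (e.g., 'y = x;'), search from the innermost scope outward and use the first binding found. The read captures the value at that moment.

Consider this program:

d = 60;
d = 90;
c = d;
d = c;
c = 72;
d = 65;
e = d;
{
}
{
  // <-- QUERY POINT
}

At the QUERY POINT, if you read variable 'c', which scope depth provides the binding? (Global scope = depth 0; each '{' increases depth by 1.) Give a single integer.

Answer: 0

Derivation:
Step 1: declare d=60 at depth 0
Step 2: declare d=90 at depth 0
Step 3: declare c=(read d)=90 at depth 0
Step 4: declare d=(read c)=90 at depth 0
Step 5: declare c=72 at depth 0
Step 6: declare d=65 at depth 0
Step 7: declare e=(read d)=65 at depth 0
Step 8: enter scope (depth=1)
Step 9: exit scope (depth=0)
Step 10: enter scope (depth=1)
Visible at query point: c=72 d=65 e=65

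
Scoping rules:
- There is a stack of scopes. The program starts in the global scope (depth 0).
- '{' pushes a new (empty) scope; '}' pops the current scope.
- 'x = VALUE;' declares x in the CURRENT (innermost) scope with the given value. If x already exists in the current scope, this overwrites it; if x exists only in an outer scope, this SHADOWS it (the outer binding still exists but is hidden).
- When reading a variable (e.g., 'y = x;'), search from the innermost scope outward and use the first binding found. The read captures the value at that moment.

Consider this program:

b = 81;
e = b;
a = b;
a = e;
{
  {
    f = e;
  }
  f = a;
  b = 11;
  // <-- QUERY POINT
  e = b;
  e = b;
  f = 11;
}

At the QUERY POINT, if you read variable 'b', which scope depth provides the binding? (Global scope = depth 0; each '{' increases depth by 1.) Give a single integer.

Step 1: declare b=81 at depth 0
Step 2: declare e=(read b)=81 at depth 0
Step 3: declare a=(read b)=81 at depth 0
Step 4: declare a=(read e)=81 at depth 0
Step 5: enter scope (depth=1)
Step 6: enter scope (depth=2)
Step 7: declare f=(read e)=81 at depth 2
Step 8: exit scope (depth=1)
Step 9: declare f=(read a)=81 at depth 1
Step 10: declare b=11 at depth 1
Visible at query point: a=81 b=11 e=81 f=81

Answer: 1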